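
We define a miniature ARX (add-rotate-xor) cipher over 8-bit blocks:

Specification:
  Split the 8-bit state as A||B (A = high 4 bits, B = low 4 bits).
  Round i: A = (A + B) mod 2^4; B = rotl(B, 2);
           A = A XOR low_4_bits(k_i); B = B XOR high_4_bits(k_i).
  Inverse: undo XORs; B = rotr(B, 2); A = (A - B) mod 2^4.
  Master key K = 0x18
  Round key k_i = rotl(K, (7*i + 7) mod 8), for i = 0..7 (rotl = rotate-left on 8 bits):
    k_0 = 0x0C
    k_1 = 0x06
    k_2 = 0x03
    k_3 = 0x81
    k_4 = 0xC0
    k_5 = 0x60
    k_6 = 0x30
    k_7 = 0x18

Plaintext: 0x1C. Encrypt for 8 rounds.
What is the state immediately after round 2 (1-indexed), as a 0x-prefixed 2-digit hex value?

0x2C

s_0 = plaintext = 0x1C
s_1 = Round(s_0, k_0) = 0x13
s_2 = Round(s_1, k_1) = 0x2C
s_3 = Round(s_2, k_2) = 0xD3
s_4 = Round(s_3, k_3) = 0x14
s_5 = Round(s_4, k_4) = 0x5D
s_6 = Round(s_5, k_5) = 0x21
s_7 = Round(s_6, k_6) = 0x37
s_8 = Round(s_7, k_7) = 0x2C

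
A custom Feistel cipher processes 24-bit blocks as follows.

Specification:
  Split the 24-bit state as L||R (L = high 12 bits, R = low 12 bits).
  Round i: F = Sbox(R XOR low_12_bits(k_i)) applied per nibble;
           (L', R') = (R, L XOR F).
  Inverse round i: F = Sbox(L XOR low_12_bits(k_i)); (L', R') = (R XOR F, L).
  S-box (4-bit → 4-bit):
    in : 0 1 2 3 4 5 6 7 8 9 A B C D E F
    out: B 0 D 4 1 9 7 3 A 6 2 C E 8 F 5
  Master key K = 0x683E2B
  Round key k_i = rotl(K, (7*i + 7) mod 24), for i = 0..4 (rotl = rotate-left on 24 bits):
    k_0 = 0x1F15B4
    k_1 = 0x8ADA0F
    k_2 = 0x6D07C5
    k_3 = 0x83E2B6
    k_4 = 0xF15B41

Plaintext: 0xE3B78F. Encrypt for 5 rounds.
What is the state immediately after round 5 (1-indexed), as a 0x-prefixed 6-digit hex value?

0x6E7C6B

s_0 = plaintext = 0xE3B78F
s_1 = Round(s_0, k_0) = 0x78F377
s_2 = Round(s_1, k_1) = 0x3771B5
s_3 = Round(s_2, k_2) = 0x1B544C
s_4 = Round(s_3, k_3) = 0x44C6E7
s_5 = Round(s_4, k_4) = 0x6E7C6B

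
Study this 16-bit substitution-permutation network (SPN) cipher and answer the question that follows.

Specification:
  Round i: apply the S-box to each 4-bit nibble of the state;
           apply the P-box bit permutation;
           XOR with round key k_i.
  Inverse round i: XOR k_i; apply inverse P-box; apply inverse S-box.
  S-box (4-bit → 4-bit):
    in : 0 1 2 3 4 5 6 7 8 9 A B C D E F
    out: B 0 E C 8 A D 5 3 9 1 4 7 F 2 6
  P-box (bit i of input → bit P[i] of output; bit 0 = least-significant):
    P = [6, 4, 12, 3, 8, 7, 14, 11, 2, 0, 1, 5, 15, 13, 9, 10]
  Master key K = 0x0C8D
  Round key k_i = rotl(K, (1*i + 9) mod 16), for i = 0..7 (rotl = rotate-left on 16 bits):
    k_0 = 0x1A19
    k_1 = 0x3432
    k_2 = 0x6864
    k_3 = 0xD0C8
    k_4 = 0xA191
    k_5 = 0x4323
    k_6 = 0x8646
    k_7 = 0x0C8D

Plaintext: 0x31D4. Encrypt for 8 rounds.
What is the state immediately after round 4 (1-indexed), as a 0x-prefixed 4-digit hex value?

0x5A9D

s_0 = plaintext = 0x31D4
s_1 = Round(s_0, k_0) = 0x5591
s_2 = Round(s_1, k_1) = 0x1913
s_3 = Round(s_2, k_2) = 0x7848
s_4 = Round(s_3, k_3) = 0x5A9D
s_5 = Round(s_4, k_4) = 0x9CCD
s_6 = Round(s_5, k_5) = 0x96FC
s_7 = Round(s_6, k_6) = 0x52B0
s_8 = Round(s_7, k_7) = 0x68F6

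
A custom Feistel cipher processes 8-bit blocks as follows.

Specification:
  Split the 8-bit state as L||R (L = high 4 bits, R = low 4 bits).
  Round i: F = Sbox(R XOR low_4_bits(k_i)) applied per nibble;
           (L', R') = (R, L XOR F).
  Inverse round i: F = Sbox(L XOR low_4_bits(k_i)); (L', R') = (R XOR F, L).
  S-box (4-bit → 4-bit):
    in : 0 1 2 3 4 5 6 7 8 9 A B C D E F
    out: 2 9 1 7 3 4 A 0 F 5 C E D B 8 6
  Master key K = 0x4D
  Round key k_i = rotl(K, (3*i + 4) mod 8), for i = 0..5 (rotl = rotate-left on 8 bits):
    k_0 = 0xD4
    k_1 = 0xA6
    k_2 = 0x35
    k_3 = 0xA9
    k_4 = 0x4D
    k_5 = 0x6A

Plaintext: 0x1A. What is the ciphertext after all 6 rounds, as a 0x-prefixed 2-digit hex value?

0x89

s_0 = plaintext = 0x1A
s_1 = Round(s_0, k_0) = 0xA9
s_2 = Round(s_1, k_1) = 0x9C
s_3 = Round(s_2, k_2) = 0xCC
s_4 = Round(s_3, k_3) = 0xC8
s_5 = Round(s_4, k_4) = 0x88
s_6 = Round(s_5, k_5) = 0x89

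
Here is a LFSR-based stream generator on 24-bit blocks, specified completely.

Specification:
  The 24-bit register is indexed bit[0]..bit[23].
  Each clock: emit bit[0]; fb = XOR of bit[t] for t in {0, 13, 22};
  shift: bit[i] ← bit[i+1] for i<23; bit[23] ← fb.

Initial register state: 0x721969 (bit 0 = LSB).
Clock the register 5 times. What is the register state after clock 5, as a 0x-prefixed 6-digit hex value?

reg_0 = 0x721969
clock 1: out=1, reg = 0x390CB4
clock 2: out=0, reg = 0x1C865A
clock 3: out=0, reg = 0x0E432D
clock 4: out=1, reg = 0x872196
clock 5: out=0, reg = 0xC390CB

0xC390CB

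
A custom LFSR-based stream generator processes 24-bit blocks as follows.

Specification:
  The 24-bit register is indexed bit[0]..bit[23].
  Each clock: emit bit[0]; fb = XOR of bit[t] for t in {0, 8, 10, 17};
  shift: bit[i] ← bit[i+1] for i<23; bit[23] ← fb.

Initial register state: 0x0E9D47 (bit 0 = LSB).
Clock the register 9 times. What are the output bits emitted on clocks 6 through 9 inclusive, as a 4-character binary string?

0101

reg_0 = 0x0E9D47
clock 1: out=1, reg = 0x074EA3
clock 2: out=1, reg = 0x83A751
clock 3: out=1, reg = 0x41D3A8
clock 4: out=0, reg = 0xA0E9D4
clock 5: out=0, reg = 0xD074EA
clock 6: out=0, reg = 0xE83A75
clock 7: out=1, reg = 0xF41D3A
clock 8: out=0, reg = 0x7A0E9D
clock 9: out=1, reg = 0xBD074E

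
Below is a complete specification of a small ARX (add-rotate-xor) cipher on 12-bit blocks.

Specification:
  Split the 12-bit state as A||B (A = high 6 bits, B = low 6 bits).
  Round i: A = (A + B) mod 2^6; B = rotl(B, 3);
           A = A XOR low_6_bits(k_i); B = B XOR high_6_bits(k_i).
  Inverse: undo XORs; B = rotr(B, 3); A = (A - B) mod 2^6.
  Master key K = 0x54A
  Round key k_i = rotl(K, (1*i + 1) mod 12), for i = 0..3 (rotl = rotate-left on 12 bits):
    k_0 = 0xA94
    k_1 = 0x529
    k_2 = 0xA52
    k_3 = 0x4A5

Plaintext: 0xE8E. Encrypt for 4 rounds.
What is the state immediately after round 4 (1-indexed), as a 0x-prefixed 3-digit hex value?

0xA90

s_0 = plaintext = 0xE8E
s_1 = Round(s_0, k_0) = 0x71B
s_2 = Round(s_1, k_1) = 0x78F
s_3 = Round(s_2, k_2) = 0xFD0
s_4 = Round(s_3, k_3) = 0xA90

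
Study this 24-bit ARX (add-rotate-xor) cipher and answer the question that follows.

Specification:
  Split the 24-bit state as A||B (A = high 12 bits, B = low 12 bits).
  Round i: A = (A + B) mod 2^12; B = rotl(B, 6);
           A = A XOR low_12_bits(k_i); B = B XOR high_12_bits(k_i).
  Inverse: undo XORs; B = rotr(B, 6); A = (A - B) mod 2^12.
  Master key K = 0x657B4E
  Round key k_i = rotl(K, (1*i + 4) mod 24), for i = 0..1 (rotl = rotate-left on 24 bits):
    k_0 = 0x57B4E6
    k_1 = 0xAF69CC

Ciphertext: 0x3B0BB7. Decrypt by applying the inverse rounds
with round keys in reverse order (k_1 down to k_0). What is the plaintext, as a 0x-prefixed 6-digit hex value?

s_0 = ciphertext = 0x3B0BB7
s_1 = InvRound(s_0, k_1) = 0xA37045
s_2 = InvRound(s_1, k_0) = 0xF3DF94

0xF3DF94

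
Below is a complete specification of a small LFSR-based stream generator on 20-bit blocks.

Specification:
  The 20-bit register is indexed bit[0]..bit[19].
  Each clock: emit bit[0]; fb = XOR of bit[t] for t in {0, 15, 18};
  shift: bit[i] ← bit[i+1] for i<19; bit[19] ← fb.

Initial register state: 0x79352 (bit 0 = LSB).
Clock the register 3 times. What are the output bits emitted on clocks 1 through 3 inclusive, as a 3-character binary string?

reg_0 = 0x79352
clock 1: out=0, reg = 0x3C9A9
clock 2: out=1, reg = 0x1E4D4
clock 3: out=0, reg = 0x8F26A

010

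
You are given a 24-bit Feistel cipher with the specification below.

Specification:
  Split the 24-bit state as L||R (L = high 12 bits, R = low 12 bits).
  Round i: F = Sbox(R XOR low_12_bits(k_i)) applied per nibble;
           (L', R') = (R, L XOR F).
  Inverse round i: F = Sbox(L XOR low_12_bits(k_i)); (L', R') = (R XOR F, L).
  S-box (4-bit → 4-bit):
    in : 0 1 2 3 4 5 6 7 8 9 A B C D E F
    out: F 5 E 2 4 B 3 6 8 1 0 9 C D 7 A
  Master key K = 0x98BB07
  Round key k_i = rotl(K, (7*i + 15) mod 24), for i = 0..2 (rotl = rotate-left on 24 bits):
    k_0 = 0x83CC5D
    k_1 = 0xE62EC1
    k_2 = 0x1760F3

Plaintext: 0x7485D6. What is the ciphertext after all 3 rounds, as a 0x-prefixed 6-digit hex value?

0xD29B11

s_0 = plaintext = 0x7485D6
s_1 = Round(s_0, k_0) = 0x5D66C1
s_2 = Round(s_1, k_1) = 0x6C1D29
s_3 = Round(s_2, k_2) = 0xD29B11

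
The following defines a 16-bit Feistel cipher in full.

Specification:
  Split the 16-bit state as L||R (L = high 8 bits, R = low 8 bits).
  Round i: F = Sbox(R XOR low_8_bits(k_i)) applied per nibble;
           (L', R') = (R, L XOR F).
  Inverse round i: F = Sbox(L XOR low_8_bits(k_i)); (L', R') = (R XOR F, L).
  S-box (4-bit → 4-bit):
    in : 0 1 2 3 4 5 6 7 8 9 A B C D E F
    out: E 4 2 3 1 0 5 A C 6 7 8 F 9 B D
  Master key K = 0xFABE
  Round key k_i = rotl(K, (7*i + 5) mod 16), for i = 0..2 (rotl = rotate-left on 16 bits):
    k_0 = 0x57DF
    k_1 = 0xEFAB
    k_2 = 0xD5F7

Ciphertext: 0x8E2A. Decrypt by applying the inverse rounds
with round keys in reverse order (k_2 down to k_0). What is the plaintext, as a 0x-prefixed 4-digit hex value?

0x24A4

s_0 = ciphertext = 0x8E2A
s_1 = InvRound(s_0, k_2) = 0x8C8E
s_2 = InvRound(s_1, k_1) = 0xA48C
s_3 = InvRound(s_2, k_0) = 0x24A4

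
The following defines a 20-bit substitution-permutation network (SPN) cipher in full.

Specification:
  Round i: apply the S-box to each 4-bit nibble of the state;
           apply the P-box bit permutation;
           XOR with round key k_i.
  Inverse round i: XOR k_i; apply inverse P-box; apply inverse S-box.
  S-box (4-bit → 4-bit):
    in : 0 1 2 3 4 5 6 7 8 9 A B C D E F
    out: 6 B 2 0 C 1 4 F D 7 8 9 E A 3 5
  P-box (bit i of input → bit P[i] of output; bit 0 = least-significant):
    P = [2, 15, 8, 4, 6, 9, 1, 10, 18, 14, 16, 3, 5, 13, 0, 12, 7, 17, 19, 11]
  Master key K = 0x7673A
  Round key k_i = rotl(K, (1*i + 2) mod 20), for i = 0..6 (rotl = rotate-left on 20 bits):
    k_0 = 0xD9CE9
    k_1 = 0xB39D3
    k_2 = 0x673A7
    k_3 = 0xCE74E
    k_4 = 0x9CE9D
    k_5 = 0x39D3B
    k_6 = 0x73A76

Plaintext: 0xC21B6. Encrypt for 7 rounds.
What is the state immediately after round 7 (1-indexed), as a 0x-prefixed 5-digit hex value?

s_0 = plaintext = 0xC21B6
s_1 = Round(s_0, k_0) = 0x3F1A1
s_2 = Round(s_1, k_1) = 0xFFDEE
s_3 = Round(s_2, k_2) = 0xEB14A
s_4 = Round(s_3, k_3) = 0xAB3F4
s_5 = Round(s_4, k_4) = 0x9D7EF
s_6 = Round(s_5, k_5) = 0xCEEF7
s_7 = Round(s_6, k_6) = 0x9D300

0x9D300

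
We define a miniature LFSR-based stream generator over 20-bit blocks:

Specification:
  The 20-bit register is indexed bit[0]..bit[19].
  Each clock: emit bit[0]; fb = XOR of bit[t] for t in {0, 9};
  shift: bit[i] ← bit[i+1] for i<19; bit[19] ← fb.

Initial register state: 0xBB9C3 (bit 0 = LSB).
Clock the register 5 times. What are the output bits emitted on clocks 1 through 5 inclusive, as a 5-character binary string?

reg_0 = 0xBB9C3
clock 1: out=1, reg = 0xDDCE1
clock 2: out=1, reg = 0xEEE70
clock 3: out=0, reg = 0xF7738
clock 4: out=0, reg = 0xFBB9C
clock 5: out=0, reg = 0xFDDCE

11000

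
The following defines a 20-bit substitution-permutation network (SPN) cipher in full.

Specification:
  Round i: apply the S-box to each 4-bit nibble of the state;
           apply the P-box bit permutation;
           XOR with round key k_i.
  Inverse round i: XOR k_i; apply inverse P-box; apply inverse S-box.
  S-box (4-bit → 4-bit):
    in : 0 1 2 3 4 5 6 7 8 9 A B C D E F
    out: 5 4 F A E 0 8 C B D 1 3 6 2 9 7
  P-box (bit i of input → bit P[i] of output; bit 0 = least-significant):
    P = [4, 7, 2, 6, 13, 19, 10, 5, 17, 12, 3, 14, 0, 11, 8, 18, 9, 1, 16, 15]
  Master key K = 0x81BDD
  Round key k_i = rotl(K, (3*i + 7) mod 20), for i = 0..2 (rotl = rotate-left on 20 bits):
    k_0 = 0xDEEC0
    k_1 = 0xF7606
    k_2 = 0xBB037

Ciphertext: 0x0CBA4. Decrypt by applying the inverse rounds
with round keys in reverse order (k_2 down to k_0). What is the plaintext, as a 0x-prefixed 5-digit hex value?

s_0 = ciphertext = 0x0CBA4
s_1 = InvRound(s_0, k_2) = 0xFF8BB
s_2 = InvRound(s_1, k_1) = 0xEB17F
s_3 = InvRound(s_2, k_0) = 0xFF27F

0xFF27F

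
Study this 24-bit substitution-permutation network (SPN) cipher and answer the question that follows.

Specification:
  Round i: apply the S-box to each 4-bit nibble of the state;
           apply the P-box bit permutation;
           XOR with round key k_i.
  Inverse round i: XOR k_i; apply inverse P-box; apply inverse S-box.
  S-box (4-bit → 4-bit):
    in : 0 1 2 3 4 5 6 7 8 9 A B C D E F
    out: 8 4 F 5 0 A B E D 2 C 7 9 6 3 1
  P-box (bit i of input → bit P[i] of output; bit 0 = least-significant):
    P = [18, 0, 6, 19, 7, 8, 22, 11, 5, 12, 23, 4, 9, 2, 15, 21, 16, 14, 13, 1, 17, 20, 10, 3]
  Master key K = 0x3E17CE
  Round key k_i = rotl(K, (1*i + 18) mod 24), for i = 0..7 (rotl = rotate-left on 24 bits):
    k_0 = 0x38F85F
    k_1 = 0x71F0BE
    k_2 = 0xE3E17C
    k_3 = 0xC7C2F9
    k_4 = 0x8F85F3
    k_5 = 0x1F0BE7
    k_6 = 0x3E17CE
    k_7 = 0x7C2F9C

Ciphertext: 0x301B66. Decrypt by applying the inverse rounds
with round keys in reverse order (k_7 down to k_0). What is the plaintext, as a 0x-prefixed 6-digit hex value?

0x9C9E57

s_0 = ciphertext = 0x301B66
s_1 = InvRound(s_0, k_7) = 0xAA4638
s_2 = InvRound(s_1, k_6) = 0x9592E3
s_3 = InvRound(s_2, k_5) = 0xF4DD50
s_4 = InvRound(s_3, k_4) = 0xE60E85
s_5 = InvRound(s_4, k_3) = 0xAE7C01
s_6 = InvRound(s_5, k_2) = 0xAFD672
s_7 = InvRound(s_6, k_1) = 0x21E138
s_8 = InvRound(s_7, k_0) = 0x9C9E57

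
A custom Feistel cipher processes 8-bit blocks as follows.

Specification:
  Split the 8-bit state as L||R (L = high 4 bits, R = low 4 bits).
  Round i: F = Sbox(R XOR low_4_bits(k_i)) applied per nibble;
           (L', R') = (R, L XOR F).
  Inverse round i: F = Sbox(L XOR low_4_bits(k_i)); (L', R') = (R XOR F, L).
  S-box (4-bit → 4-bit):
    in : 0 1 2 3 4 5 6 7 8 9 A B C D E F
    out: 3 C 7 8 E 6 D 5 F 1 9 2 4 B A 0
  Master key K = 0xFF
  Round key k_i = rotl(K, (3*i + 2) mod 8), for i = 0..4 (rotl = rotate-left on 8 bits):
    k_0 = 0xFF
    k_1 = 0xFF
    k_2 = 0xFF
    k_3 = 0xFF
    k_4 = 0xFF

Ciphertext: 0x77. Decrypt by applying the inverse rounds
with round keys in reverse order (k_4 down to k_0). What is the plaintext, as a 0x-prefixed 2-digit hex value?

s_0 = ciphertext = 0x77
s_1 = InvRound(s_0, k_4) = 0x87
s_2 = InvRound(s_1, k_3) = 0x28
s_3 = InvRound(s_2, k_2) = 0x32
s_4 = InvRound(s_3, k_1) = 0x63
s_5 = InvRound(s_4, k_0) = 0x26

0x26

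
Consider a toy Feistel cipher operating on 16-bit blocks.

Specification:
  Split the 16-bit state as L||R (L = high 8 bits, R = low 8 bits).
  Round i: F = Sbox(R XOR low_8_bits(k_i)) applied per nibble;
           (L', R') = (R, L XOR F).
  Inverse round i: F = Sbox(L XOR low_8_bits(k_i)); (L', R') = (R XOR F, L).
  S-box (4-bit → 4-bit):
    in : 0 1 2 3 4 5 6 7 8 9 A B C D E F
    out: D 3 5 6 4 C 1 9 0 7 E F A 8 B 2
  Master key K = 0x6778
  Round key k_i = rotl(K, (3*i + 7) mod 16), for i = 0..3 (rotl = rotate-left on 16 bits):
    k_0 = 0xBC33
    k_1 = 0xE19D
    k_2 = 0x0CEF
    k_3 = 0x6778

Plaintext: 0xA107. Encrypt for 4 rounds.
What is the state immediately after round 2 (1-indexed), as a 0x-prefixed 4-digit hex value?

s_0 = plaintext = 0xA107
s_1 = Round(s_0, k_0) = 0x07C5
s_2 = Round(s_1, k_1) = 0xC5C7
s_3 = Round(s_2, k_2) = 0xC795
s_4 = Round(s_3, k_3) = 0x957F

0xC5C7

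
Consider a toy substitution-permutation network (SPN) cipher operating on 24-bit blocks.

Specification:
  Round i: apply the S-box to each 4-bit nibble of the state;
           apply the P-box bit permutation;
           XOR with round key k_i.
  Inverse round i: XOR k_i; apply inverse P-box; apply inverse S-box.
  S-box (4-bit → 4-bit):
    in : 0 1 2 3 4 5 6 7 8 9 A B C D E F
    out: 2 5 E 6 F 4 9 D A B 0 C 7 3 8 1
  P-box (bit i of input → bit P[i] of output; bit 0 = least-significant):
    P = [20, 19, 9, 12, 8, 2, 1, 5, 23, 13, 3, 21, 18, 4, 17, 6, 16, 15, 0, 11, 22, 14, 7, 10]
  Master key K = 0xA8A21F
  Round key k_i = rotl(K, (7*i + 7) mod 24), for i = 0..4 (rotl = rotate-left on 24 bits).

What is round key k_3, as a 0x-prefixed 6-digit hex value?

0x8A21FA

K = 0xA8A21F
k_0 = rotl(K, (7*0+7) mod 24) = rotl(K, 7) = 0x510FD4
k_1 = rotl(K, (7*1+7) mod 24) = rotl(K, 14) = 0x87EA28
k_2 = rotl(K, (7*2+7) mod 24) = rotl(K, 21) = 0xF51443
k_3 = rotl(K, (7*3+7) mod 24) = rotl(K, 4) = 0x8A21FA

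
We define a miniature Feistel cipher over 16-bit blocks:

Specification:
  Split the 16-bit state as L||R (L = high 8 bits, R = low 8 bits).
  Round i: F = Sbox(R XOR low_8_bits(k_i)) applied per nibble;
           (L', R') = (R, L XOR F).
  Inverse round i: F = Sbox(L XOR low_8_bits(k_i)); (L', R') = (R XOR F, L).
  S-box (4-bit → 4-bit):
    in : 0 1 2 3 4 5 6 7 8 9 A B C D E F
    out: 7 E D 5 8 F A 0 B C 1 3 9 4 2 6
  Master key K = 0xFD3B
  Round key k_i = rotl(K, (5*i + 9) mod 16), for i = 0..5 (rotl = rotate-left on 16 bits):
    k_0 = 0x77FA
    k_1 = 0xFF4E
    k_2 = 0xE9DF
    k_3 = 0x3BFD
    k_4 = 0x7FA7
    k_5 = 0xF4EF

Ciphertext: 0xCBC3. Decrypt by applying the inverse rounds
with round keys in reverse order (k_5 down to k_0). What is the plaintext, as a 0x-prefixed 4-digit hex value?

0x13D3

s_0 = ciphertext = 0xCBC3
s_1 = InvRound(s_0, k_5) = 0x1BCB
s_2 = InvRound(s_1, k_4) = 0xF21B
s_3 = InvRound(s_2, k_3) = 0x6DF2
s_4 = InvRound(s_3, k_2) = 0xCF6D
s_5 = InvRound(s_4, k_1) = 0xD3CF
s_6 = InvRound(s_5, k_0) = 0x13D3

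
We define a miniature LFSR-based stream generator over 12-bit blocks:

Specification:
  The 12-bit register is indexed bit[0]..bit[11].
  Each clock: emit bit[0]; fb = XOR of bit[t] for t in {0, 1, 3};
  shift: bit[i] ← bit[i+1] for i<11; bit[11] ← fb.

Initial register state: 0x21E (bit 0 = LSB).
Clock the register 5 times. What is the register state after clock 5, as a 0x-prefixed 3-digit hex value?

0x910

reg_0 = 0x21E
clock 1: out=0, reg = 0x10F
clock 2: out=1, reg = 0x887
clock 3: out=1, reg = 0x443
clock 4: out=1, reg = 0x221
clock 5: out=1, reg = 0x910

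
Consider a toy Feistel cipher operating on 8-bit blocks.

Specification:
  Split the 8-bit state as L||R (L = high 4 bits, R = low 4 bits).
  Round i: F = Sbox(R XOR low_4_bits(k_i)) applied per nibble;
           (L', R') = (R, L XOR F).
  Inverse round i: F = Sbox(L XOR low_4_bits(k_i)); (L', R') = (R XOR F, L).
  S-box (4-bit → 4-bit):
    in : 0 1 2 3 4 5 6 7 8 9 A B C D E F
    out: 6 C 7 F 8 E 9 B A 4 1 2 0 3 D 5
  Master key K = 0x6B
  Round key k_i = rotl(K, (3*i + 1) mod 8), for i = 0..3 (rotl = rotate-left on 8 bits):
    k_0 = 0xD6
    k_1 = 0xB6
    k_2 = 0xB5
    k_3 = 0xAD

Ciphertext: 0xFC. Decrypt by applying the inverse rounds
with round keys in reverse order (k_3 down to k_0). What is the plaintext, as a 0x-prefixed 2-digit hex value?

s_0 = ciphertext = 0xFC
s_1 = InvRound(s_0, k_3) = 0xBF
s_2 = InvRound(s_1, k_2) = 0x2B
s_3 = InvRound(s_2, k_1) = 0x32
s_4 = InvRound(s_3, k_0) = 0xC3

0xC3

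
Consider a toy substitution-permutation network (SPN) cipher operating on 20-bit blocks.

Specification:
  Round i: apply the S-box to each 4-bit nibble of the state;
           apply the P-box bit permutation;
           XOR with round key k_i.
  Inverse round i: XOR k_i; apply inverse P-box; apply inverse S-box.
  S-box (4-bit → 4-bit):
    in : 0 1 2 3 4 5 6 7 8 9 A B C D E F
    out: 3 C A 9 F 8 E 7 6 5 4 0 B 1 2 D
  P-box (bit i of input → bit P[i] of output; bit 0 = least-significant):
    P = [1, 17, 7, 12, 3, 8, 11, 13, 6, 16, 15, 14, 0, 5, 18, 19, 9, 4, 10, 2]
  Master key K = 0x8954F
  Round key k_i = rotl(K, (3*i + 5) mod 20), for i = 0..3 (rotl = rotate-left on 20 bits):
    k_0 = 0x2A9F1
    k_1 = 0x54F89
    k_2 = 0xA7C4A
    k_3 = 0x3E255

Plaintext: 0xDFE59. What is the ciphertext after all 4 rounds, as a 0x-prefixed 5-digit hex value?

s_0 = plaintext = 0xDFE59
s_1 = Round(s_0, k_0) = 0xF8B72
s_2 = Round(s_1, k_1) = 0x350A5
s_3 = Round(s_2, k_2) = 0x3660E
s_4 = Round(s_3, k_3) = 0xC2179

0xC2179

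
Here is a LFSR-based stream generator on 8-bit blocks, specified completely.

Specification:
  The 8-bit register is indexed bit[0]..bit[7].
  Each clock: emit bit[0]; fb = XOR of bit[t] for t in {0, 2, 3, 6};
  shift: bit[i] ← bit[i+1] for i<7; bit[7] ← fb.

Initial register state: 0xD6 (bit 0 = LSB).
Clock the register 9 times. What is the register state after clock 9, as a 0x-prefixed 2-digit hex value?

reg_0 = 0xD6
clock 1: out=0, reg = 0x6B
clock 2: out=1, reg = 0xB5
clock 3: out=1, reg = 0x5A
clock 4: out=0, reg = 0x2D
clock 5: out=1, reg = 0x96
clock 6: out=0, reg = 0xCB
clock 7: out=1, reg = 0xE5
clock 8: out=1, reg = 0xF2
clock 9: out=0, reg = 0xF9

0xF9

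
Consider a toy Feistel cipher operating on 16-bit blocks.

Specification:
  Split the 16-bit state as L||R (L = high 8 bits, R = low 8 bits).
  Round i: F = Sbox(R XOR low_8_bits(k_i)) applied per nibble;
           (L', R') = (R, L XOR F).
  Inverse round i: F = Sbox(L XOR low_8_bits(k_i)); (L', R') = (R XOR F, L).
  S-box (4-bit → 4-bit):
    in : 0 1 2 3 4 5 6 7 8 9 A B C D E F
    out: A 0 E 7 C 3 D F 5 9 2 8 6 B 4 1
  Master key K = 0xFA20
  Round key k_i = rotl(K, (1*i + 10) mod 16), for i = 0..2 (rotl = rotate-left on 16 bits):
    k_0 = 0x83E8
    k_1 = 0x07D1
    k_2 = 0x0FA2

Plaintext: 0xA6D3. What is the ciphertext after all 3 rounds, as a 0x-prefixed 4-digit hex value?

0x7264

s_0 = plaintext = 0xA6D3
s_1 = Round(s_0, k_0) = 0xD3DE
s_2 = Round(s_1, k_1) = 0xDE72
s_3 = Round(s_2, k_2) = 0x7264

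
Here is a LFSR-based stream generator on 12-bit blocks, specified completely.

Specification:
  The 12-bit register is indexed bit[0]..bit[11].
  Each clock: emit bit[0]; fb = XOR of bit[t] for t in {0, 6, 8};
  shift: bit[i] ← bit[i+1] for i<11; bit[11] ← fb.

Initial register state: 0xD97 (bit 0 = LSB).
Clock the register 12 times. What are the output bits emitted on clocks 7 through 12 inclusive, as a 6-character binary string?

011011

reg_0 = 0xD97
clock 1: out=1, reg = 0x6CB
clock 2: out=1, reg = 0x365
clock 3: out=1, reg = 0x9B2
clock 4: out=0, reg = 0xCD9
clock 5: out=1, reg = 0x66C
clock 6: out=0, reg = 0xB36
clock 7: out=0, reg = 0xD9B
clock 8: out=1, reg = 0x6CD
clock 9: out=1, reg = 0x366
clock 10: out=0, reg = 0x1B3
clock 11: out=1, reg = 0x0D9
clock 12: out=1, reg = 0x06C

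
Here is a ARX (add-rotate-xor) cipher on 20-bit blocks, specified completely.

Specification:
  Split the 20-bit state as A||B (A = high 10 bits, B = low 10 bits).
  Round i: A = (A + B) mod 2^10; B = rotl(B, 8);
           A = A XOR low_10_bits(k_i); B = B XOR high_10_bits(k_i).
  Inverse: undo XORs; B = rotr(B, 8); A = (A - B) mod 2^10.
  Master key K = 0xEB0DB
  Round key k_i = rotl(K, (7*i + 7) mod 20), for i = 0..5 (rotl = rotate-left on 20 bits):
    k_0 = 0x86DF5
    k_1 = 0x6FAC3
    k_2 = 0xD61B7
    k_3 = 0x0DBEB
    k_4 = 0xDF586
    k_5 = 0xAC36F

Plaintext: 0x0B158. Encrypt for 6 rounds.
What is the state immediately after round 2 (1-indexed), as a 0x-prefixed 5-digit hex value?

s_0 = plaintext = 0x0B158
s_1 = Round(s_0, k_0) = 0x1C64D
s_2 = Round(s_1, k_1) = 0x1F42D
s_3 = Round(s_2, k_2) = 0x47653
s_4 = Round(s_3, k_3) = 0x26FA2
s_5 = Round(s_4, k_4) = 0x6ED95
s_6 = Round(s_5, k_5) = 0x0FFD5

0x1F42D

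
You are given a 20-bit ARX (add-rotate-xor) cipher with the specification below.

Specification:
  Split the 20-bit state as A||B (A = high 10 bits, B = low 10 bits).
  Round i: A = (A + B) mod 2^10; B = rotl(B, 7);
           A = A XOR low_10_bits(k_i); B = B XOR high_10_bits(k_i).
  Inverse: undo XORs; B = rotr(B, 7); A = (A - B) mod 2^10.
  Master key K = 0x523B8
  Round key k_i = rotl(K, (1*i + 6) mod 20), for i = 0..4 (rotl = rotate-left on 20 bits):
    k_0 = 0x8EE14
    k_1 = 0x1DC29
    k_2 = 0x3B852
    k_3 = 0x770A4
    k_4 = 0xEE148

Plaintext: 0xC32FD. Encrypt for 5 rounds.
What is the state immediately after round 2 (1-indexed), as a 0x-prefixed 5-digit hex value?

s_0 = plaintext = 0xC32FD
s_1 = Round(s_0, k_0) = 0x074E4
s_2 = Round(s_1, k_1) = 0x4A26B
s_3 = Round(s_2, k_2) = 0xF0523
s_4 = Round(s_3, k_3) = 0x10078
s_5 = Round(s_4, k_4) = 0x7C3B7

0x4A26B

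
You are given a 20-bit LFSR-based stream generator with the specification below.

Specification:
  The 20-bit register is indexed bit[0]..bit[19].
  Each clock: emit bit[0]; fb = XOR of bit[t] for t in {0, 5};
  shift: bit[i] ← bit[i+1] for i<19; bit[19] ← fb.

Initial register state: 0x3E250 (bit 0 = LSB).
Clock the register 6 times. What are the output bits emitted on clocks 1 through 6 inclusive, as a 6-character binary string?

000010

reg_0 = 0x3E250
clock 1: out=0, reg = 0x1F128
clock 2: out=0, reg = 0x8F894
clock 3: out=0, reg = 0x47C4A
clock 4: out=0, reg = 0x23E25
clock 5: out=1, reg = 0x11F12
clock 6: out=0, reg = 0x08F89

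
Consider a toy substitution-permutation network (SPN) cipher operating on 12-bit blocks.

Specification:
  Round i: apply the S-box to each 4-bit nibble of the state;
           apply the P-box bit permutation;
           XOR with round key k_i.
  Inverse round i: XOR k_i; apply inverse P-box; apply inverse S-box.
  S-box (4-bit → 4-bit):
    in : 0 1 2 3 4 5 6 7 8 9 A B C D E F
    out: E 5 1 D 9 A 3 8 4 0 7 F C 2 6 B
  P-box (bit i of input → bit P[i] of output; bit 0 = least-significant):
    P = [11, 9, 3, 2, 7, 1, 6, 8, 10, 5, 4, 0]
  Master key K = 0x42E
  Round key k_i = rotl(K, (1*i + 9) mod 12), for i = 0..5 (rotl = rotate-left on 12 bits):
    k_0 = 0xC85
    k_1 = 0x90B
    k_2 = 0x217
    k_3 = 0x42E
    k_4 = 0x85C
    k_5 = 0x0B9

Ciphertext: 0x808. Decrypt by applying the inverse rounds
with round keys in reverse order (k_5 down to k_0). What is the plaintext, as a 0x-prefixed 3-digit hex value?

s_0 = ciphertext = 0x808
s_1 = InvRound(s_0, k_5) = 0x022
s_2 = InvRound(s_1, k_4) = 0xEE3
s_3 = InvRound(s_2, k_3) = 0x71B
s_4 = InvRound(s_3, k_2) = 0x27C
s_5 = InvRound(s_4, k_1) = 0x00F
s_6 = InvRound(s_5, k_0) = 0x261

0x261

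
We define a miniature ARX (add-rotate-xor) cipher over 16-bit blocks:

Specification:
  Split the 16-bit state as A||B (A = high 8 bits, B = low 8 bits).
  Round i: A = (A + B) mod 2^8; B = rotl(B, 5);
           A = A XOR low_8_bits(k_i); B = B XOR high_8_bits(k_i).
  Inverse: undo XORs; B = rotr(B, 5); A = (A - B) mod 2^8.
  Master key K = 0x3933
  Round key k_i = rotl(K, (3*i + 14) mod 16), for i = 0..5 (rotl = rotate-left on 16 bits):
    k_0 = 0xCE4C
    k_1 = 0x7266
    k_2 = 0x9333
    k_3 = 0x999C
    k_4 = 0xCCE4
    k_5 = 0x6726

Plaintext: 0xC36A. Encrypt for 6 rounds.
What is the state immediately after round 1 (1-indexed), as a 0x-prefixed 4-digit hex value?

s_0 = plaintext = 0xC36A
s_1 = Round(s_0, k_0) = 0x6183
s_2 = Round(s_1, k_1) = 0x8202
s_3 = Round(s_2, k_2) = 0xB7D3
s_4 = Round(s_3, k_3) = 0x16E3
s_5 = Round(s_4, k_4) = 0x1DB0
s_6 = Round(s_5, k_5) = 0xEB71

0x6183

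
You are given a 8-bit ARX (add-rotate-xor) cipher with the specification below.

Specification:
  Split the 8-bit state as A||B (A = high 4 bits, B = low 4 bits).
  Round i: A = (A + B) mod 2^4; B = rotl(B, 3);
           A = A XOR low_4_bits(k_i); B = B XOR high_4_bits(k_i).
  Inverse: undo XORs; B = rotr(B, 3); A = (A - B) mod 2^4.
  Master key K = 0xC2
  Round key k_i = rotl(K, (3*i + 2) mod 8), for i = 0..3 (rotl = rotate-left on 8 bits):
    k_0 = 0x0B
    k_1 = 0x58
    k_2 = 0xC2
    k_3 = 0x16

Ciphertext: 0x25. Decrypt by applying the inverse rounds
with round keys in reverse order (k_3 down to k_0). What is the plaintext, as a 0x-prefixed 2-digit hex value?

0x17

s_0 = ciphertext = 0x25
s_1 = InvRound(s_0, k_3) = 0xC8
s_2 = InvRound(s_1, k_2) = 0x68
s_3 = InvRound(s_2, k_1) = 0x3B
s_4 = InvRound(s_3, k_0) = 0x17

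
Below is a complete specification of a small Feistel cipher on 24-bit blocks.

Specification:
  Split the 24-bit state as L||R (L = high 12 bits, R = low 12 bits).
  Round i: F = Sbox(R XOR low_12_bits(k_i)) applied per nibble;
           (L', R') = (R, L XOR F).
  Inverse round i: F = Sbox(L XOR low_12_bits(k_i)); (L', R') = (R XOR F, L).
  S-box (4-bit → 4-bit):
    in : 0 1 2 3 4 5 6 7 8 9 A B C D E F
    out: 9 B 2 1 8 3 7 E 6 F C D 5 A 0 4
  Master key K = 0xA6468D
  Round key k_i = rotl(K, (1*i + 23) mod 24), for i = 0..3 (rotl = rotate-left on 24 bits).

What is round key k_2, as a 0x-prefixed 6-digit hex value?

0x4C8D1B

K = 0xA6468D
k_0 = rotl(K, (1*0+23) mod 24) = rotl(K, 23) = 0xD32346
k_1 = rotl(K, (1*1+23) mod 24) = rotl(K, 0) = 0xA6468D
k_2 = rotl(K, (1*2+23) mod 24) = rotl(K, 1) = 0x4C8D1B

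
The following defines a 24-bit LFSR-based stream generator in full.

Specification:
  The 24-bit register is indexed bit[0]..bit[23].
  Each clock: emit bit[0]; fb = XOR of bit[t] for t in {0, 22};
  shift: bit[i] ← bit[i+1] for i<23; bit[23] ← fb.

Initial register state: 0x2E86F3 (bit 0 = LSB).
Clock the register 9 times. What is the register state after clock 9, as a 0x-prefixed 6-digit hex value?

reg_0 = 0x2E86F3
clock 1: out=1, reg = 0x974379
clock 2: out=1, reg = 0xCBA1BC
clock 3: out=0, reg = 0xE5D0DE
clock 4: out=0, reg = 0xF2E86F
clock 5: out=1, reg = 0x797437
clock 6: out=1, reg = 0x3CBA1B
clock 7: out=1, reg = 0x9E5D0D
clock 8: out=1, reg = 0xCF2E86
clock 9: out=0, reg = 0xE79743

0xE79743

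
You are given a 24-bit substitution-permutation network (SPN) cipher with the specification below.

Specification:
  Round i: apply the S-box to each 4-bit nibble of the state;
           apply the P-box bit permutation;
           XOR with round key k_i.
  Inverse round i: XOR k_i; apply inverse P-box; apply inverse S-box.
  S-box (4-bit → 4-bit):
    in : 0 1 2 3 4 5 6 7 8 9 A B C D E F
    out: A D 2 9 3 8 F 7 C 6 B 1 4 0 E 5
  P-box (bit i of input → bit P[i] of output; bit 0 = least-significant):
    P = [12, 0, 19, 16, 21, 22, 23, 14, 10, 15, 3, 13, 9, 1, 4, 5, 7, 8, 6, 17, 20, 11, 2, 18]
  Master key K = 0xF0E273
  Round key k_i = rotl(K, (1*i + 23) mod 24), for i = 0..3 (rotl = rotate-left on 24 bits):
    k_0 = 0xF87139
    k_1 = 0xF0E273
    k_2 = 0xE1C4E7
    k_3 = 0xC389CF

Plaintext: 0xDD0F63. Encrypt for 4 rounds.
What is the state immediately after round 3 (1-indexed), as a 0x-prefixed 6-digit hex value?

s_0 = plaintext = 0xDD0F63
s_1 = Round(s_0, k_0) = 0x192513
s_2 = Round(s_1, k_1) = 0x459335
s_3 = Round(s_2, k_2) = 0xD2A8F5
s_4 = Round(s_3, k_3) = 0x62AAE5

0xD2A8F5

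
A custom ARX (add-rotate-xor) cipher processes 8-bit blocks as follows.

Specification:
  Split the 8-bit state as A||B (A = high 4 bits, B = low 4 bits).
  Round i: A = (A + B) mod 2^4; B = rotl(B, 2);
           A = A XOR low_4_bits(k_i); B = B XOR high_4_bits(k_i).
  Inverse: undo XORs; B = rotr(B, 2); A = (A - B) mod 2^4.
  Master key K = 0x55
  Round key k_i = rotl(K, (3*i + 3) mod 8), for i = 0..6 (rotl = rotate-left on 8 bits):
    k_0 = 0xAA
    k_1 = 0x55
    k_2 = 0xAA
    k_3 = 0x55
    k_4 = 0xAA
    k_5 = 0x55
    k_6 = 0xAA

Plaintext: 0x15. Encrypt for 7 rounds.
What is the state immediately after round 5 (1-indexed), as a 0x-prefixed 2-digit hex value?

0x6F

s_0 = plaintext = 0x15
s_1 = Round(s_0, k_0) = 0xCF
s_2 = Round(s_1, k_1) = 0xEA
s_3 = Round(s_2, k_2) = 0x20
s_4 = Round(s_3, k_3) = 0x75
s_5 = Round(s_4, k_4) = 0x6F
s_6 = Round(s_5, k_5) = 0x0A
s_7 = Round(s_6, k_6) = 0x00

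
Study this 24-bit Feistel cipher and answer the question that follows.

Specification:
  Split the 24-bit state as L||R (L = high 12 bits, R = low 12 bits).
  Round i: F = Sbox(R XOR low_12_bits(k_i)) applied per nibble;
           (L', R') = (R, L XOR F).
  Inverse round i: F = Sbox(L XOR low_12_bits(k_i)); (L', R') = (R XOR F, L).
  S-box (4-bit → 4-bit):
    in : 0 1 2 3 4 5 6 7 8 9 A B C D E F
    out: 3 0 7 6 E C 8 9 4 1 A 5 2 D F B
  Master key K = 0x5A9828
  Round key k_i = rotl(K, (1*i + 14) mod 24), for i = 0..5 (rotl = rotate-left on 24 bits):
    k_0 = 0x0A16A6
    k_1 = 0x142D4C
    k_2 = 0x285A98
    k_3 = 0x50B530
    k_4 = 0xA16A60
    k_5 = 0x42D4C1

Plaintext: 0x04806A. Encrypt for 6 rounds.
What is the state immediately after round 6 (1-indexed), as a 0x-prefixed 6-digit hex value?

s_0 = plaintext = 0x04806A
s_1 = Round(s_0, k_0) = 0x06A86A
s_2 = Round(s_1, k_1) = 0x86AC12
s_3 = Round(s_2, k_2) = 0xC12020
s_4 = Round(s_3, k_3) = 0x020011
s_5 = Round(s_4, k_4) = 0x011AB0
s_6 = Round(s_5, k_5) = 0xAB0F81

0xAB0F81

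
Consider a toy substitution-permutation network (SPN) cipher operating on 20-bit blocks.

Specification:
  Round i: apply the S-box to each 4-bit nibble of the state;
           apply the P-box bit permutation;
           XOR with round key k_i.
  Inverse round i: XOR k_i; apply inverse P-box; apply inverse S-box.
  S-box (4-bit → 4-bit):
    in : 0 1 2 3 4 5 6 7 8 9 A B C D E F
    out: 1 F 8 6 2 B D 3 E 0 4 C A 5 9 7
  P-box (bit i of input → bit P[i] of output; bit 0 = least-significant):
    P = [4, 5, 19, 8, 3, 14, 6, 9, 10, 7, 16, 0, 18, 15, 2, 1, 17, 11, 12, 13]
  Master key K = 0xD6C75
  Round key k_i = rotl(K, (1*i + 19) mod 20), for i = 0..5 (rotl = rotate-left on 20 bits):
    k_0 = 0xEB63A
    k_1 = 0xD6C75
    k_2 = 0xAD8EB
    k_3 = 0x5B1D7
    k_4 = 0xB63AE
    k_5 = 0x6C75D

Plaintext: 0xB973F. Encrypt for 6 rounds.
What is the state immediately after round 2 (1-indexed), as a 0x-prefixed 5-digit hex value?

0x79E76

s_0 = plaintext = 0xB973F
s_1 = Round(s_0, k_0) = 0x6C2CA
s_2 = Round(s_1, k_1) = 0x79E76
s_3 = Round(s_2, k_2) = 0x095F2
s_4 = Round(s_3, k_3) = 0x7F41E
s_5 = Round(s_4, k_4) = 0xDA872
s_6 = Round(s_5, k_5) = 0x596D0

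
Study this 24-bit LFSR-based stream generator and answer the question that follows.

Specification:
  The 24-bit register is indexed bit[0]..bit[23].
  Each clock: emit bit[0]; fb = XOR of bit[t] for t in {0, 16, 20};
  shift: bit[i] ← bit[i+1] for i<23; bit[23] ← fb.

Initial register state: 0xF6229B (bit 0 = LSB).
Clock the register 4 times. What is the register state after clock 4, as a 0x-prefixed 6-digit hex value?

reg_0 = 0xF6229B
clock 1: out=1, reg = 0x7B114D
clock 2: out=1, reg = 0xBD88A6
clock 3: out=0, reg = 0x5EC453
clock 4: out=1, reg = 0x2F6229

0x2F6229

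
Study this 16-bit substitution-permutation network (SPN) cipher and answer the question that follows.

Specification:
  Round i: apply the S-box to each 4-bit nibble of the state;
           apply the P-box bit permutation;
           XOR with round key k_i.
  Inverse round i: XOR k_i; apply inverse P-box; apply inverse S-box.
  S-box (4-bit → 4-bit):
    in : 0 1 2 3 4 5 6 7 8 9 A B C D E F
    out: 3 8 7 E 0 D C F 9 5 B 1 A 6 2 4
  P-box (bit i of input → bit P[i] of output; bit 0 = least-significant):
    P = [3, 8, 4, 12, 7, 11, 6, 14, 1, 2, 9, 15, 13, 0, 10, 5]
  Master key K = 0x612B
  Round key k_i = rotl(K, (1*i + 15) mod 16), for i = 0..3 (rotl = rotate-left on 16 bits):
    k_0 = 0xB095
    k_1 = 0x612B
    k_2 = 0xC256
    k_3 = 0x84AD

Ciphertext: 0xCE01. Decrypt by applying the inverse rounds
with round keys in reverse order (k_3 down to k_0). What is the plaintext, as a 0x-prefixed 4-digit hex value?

s_0 = ciphertext = 0xCE01
s_1 = InvRound(s_0, k_3) = 0x1DAB
s_2 = InvRound(s_1, k_2) = 0x3377
s_3 = InvRound(s_2, k_1) = 0x4D65
s_4 = InvRound(s_3, k_0) = 0x5173

0x5173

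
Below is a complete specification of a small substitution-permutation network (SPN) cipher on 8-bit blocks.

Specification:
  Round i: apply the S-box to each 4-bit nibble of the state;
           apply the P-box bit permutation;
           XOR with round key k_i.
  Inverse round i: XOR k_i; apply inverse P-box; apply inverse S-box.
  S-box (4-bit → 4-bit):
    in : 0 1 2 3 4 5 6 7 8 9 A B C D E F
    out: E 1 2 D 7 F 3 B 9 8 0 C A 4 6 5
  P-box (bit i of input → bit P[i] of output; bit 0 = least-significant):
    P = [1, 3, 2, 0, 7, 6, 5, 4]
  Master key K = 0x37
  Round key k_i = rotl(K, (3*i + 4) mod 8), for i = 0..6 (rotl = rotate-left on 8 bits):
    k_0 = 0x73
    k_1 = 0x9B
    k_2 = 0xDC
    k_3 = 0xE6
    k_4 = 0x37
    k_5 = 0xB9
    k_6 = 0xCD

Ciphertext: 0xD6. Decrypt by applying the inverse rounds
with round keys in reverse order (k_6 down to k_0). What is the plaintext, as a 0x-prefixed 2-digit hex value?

s_0 = ciphertext = 0xD6
s_1 = InvRound(s_0, k_6) = 0x97
s_2 = InvRound(s_1, k_5) = 0xD4
s_3 = InvRound(s_2, k_4) = 0x48
s_4 = InvRound(s_3, k_3) = 0xF4
s_5 = InvRound(s_4, k_2) = 0xD2
s_6 = InvRound(s_5, k_1) = 0x2C
s_7 = InvRound(s_6, k_0) = 0xC5

0xC5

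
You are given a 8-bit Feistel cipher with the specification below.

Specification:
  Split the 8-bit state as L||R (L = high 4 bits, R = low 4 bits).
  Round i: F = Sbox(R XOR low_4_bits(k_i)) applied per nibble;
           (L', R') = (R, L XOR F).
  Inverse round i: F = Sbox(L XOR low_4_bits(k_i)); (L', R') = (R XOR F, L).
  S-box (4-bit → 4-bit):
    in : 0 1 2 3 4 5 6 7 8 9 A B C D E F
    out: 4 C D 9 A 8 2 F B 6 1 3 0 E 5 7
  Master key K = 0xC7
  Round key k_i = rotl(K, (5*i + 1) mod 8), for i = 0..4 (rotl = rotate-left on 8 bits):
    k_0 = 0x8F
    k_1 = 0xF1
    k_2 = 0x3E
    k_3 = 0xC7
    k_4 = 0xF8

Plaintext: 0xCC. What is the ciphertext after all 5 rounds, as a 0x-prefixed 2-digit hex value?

0x05

s_0 = plaintext = 0xCC
s_1 = Round(s_0, k_0) = 0xC5
s_2 = Round(s_1, k_1) = 0x56
s_3 = Round(s_2, k_2) = 0x6E
s_4 = Round(s_3, k_3) = 0xE0
s_5 = Round(s_4, k_4) = 0x05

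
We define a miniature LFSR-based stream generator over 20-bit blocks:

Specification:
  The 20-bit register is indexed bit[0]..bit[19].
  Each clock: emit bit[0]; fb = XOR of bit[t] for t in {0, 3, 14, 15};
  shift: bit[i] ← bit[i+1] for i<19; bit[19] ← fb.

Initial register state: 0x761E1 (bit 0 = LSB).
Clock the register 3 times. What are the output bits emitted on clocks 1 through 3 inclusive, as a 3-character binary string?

100

reg_0 = 0x761E1
clock 1: out=1, reg = 0x3B0F0
clock 2: out=0, reg = 0x9D878
clock 3: out=0, reg = 0xCEC3C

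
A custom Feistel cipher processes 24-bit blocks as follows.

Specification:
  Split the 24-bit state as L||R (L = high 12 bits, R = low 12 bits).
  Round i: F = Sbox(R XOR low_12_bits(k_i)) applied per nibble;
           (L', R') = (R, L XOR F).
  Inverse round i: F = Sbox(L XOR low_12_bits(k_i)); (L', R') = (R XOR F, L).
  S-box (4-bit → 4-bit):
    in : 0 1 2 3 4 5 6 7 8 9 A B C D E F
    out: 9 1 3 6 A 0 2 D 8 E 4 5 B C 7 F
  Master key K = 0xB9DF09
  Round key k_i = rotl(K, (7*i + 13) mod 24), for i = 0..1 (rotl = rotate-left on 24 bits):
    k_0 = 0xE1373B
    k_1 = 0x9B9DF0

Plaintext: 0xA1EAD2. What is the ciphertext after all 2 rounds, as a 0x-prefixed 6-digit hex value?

s_0 = plaintext = 0xA1EAD2
s_1 = Round(s_0, k_0) = 0xAD2660
s_2 = Round(s_1, k_1) = 0x660F3B

0x660F3B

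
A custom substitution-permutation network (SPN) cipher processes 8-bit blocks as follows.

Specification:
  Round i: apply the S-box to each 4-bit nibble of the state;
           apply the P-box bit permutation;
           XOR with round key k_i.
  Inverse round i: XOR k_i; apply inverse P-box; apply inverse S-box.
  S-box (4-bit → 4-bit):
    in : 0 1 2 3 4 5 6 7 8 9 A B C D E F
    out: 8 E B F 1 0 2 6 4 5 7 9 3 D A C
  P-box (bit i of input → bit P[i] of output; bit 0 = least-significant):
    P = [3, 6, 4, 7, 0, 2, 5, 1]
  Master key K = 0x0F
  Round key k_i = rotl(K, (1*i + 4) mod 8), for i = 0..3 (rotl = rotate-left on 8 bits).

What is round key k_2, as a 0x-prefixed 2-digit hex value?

0xC3

K = 0x0F
k_0 = rotl(K, (1*0+4) mod 8) = rotl(K, 4) = 0xF0
k_1 = rotl(K, (1*1+4) mod 8) = rotl(K, 5) = 0xE1
k_2 = rotl(K, (1*2+4) mod 8) = rotl(K, 6) = 0xC3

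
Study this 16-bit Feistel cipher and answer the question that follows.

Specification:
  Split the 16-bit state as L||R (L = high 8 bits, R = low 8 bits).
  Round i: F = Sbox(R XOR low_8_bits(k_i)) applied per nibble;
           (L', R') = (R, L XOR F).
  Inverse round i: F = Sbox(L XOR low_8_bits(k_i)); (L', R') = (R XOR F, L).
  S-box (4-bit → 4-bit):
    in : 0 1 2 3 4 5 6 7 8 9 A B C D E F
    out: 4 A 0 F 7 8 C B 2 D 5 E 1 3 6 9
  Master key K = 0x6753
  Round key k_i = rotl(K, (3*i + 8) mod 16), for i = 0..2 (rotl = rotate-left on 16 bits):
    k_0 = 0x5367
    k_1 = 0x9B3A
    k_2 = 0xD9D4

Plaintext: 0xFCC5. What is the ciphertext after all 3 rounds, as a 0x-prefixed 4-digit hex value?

s_0 = plaintext = 0xFCC5
s_1 = Round(s_0, k_0) = 0xC5AC
s_2 = Round(s_1, k_1) = 0xAC19
s_3 = Round(s_2, k_2) = 0x19BF

0x19BF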